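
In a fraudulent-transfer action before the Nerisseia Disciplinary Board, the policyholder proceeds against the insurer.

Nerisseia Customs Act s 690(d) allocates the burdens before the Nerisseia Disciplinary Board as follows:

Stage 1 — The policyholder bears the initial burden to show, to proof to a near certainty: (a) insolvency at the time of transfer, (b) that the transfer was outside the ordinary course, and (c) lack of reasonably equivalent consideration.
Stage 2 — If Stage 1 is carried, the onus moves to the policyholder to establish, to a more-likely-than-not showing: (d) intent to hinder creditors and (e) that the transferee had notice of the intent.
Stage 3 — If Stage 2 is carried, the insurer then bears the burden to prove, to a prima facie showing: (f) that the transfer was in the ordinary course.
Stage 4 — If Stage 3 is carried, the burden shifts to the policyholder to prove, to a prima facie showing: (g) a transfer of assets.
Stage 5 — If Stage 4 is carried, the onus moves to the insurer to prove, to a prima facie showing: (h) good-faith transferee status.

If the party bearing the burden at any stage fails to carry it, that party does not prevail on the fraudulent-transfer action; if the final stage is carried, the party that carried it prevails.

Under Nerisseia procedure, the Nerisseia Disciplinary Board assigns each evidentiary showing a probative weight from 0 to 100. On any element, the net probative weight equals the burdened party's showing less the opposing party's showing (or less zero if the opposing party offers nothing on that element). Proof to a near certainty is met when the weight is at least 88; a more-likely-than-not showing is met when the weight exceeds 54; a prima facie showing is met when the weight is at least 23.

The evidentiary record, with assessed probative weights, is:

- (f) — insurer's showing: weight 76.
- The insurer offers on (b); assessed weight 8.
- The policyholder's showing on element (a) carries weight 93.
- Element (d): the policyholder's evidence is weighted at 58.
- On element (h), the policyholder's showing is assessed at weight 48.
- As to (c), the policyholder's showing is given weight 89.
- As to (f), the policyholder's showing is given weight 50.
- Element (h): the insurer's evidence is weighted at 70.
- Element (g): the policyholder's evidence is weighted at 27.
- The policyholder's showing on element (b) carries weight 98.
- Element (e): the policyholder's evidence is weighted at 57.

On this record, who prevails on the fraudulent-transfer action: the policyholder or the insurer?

policyholder

Stage 1 — burden on policyholder; standard: proof to a near certainty (weight is at least 88).
    (a): 93 ≥ 88 [met]
    (b): 98 − 8 = 90 ≥ 88 [met]
    (c): 89 ≥ 88 [met]
  All elements met. The policyholder retains the burden for Stage 2.
Stage 2 — burden on policyholder; standard: a more-likely-than-not showing (weight exceeds 54).
    (d): 58 > 54 [met]
    (e): 57 > 54 [met]
  Stage 2 is satisfied; the onus moves to the insurer.
Stage 3 — burden on insurer; standard: a prima facie showing (weight is at least 23).
    (f): 76 − 50 = 26 ≥ 23 [met]
  The insurer carries Stage 3; the policyholder now bears the burden.
Stage 4 — burden on policyholder; standard: a prima facie showing (weight is at least 23).
    (g): 27 ≥ 23 [met]
  Stage 4 carried; the burden shifts to the insurer.
Stage 5 — burden on insurer; standard: a prima facie showing (weight is at least 23).
    (h): 70 − 48 = 22 < 23 [not met]
  Stage 5 not carried; the insurer fails its burden.
The analysis ends at Stage 5; the policyholder prevails.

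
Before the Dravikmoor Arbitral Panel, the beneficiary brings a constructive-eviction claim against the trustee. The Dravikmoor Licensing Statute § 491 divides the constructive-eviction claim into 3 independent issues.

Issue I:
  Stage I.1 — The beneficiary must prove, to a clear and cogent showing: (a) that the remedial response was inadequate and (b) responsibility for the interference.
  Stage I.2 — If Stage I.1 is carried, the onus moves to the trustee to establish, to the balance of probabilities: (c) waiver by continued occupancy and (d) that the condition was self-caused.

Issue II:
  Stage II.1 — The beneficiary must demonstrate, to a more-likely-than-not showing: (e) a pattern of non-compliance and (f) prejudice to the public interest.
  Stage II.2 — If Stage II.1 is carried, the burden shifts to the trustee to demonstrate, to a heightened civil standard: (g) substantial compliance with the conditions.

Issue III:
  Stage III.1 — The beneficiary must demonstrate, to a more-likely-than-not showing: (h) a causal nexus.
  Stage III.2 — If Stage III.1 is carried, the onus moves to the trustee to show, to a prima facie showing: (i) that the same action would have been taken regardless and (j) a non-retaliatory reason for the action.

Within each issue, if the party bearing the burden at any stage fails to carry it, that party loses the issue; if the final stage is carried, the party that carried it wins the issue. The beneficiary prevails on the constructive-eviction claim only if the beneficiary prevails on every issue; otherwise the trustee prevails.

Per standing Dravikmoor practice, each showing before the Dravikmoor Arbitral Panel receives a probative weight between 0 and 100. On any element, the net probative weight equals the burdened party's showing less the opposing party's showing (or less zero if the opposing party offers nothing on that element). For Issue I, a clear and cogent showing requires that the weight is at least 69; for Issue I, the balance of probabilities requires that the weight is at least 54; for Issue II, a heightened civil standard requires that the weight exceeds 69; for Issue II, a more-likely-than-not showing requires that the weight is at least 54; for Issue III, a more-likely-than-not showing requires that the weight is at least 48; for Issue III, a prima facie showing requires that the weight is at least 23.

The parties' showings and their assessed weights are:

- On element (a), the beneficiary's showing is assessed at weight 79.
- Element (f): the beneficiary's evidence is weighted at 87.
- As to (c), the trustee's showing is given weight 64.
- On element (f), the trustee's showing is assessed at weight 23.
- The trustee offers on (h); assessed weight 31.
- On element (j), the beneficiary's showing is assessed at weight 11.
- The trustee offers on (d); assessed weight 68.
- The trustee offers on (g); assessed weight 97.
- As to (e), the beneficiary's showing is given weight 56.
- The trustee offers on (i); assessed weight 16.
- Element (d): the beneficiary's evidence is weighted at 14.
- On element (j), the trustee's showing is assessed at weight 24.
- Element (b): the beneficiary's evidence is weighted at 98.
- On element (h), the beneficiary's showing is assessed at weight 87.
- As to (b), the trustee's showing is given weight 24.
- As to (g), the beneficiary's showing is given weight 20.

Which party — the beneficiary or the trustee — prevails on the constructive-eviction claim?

trustee

— Issue I —
Stage I.1 (beneficiary, a clear and cogent showing, weight is at least 69): (a) 79 ≥ 69 — meets; (b) net 98−24=74 ≥ 69 — meets.
  All elements met. The burden passes to the trustee.
Stage I.2 (trustee, the balance of probabilities, weight is at least 54): (c) 64 ≥ 54 — meets; (d) net 68−14=54 ≥ 54 — meets.
  All elements met at the final stage.
Every stage carried; the trustee prevails on this issue.
— Issue II —
At Stage II.1 the beneficiary must meet a more-likely-than-not showing (weight is at least 54): on (e) the weight is 56, which does reach 54, so (e) meets the standard; on (f) the weight is 87 less the opposing 23 gives net 64, which does reach 54, so (f) meets the standard.
  All elements met. The burden passes to the trustee.
At Stage II.2 the trustee must meet a heightened civil standard (weight exceeds 69): on (g) the weight is 97 less the opposing 20 gives net 77, which does exceed 69, so (g) meets the standard.
  Stage II.2 carried; the final stage is satisfied.
With every stage satisfied, the trustee prevails on this issue.
— Issue III —
Stage III.1 (beneficiary, a more-likely-than-not showing, weight is at least 48): (h) net 87−31=56 ≥ 48 — meets.
  Stage III.1 carried; the burden shifts to the trustee.
Stage III.2 (trustee, a prima facie showing, weight is at least 23): (i) 16 < 23 — fails; (j) net 24−11=13 < 23 — fails.
  Not every element is met, so the trustee fails to carry Stage III.2.
So the beneficiary prevails on this issue.
Per-issue: Issue I → trustee; Issue II → trustee; Issue III → beneficiary. The beneficiary must prevail on every issue; overall, the trustee prevails.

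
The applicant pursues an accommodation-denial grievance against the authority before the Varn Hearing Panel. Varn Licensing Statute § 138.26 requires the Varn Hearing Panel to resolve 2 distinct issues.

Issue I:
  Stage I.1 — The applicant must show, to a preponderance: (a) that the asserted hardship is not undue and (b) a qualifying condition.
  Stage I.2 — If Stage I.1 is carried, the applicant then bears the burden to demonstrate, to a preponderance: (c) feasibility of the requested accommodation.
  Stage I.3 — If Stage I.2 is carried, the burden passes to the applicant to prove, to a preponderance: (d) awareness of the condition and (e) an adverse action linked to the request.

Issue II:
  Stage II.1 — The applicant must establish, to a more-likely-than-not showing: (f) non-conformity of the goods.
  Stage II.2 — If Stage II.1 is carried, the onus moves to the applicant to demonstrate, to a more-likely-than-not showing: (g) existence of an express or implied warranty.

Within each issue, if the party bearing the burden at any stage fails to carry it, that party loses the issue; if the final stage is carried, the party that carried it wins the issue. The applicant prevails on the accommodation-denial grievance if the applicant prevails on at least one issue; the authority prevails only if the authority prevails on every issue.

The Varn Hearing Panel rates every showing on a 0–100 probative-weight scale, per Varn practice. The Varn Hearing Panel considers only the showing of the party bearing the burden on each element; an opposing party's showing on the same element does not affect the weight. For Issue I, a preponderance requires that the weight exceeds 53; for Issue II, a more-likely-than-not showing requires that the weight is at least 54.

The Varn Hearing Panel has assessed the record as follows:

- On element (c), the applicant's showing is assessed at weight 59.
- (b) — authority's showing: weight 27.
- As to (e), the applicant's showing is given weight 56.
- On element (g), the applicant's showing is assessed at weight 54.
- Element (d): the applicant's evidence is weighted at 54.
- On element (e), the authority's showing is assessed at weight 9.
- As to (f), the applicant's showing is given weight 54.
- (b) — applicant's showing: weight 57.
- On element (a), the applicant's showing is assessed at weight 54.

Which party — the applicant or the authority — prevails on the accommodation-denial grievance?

— Issue I —
Stage I.1 — burden on applicant; standard: a preponderance (weight exceeds 53).
    (a): 54 > 53 [met]
    (b): 57 (authority's 27 disregarded) > 53 [met]
  Stage I.1 carried; the burden remains with the applicant.
Stage I.2 — burden on applicant; standard: a preponderance (weight exceeds 53).
    (c): 59 > 53 [met]
  All elements met. The applicant retains the burden for Stage I.3.
Stage I.3 — burden on applicant; standard: a preponderance (weight exceeds 53).
    (d): 54 > 53 [met]
    (e): 56 (authority's 9 disregarded) > 53 [met]
  All elements met at the final stage.
With every stage satisfied, the applicant prevails on this issue.
— Issue II —
Stage II.1 — burden on applicant; standard: a more-likely-than-not showing (weight is at least 54).
    (f): 54 ≥ 54 [met]
  Stage II.1 carried; the burden remains with the applicant.
Stage II.2 — burden on applicant; standard: a more-likely-than-not showing (weight is at least 54).
    (g): 54 ≥ 54 [met]
  The applicant carries the last stage.
All stages carried — the applicant prevails on this issue.
Per-issue: Issue I → applicant; Issue II → applicant. The applicant must prevail on at least one issue; overall, the applicant prevails.

applicant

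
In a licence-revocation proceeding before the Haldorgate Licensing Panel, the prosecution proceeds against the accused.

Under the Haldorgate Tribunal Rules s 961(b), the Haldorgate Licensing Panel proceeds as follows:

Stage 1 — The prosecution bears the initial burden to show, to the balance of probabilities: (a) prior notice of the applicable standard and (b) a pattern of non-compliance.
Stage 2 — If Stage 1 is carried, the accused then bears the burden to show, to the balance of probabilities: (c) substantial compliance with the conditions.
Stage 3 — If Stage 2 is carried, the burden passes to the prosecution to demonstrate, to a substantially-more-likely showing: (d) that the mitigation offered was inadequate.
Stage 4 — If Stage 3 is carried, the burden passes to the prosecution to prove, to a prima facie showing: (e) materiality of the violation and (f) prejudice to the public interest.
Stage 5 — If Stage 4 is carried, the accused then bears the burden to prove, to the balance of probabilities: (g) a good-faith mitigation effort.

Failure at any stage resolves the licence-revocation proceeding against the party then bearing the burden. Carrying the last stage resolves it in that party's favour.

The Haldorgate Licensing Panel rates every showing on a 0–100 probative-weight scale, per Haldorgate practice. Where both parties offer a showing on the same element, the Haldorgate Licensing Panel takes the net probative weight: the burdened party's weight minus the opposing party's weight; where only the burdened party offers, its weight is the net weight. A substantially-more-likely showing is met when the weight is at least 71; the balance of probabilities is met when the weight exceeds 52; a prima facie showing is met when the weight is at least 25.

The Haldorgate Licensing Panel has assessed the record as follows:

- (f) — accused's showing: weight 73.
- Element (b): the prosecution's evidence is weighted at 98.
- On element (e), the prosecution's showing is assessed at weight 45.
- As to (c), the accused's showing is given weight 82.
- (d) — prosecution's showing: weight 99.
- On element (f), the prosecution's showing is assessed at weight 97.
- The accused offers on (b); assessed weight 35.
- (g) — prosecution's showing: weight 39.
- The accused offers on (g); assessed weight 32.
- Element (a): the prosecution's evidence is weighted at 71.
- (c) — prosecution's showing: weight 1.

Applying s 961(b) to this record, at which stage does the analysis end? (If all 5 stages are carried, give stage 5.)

stage 4

Stage 1 (prosecution, the balance of probabilities, weight exceeds 52): (a) 71 > 52 — meets; (b) net 98−35=63 > 52 — meets.
  Stage 1 carried; the burden shifts to the accused.
Stage 2 (accused, the balance of probabilities, weight exceeds 52): (c) net 82−1=81 > 52 — meets.
  All elements met. The burden passes to the prosecution.
Stage 3 (prosecution, a substantially-more-likely showing, weight is at least 71): (d) 99 ≥ 71 — meets.
  All elements met. The prosecution retains the burden for Stage 4.
Stage 4 (prosecution, a prima facie showing, weight is at least 25): (e) 45 ≥ 25 — meets; (f) net 97−73=24 < 25 — fails.
  The prosecution does not carry Stage 4.
The accused prevails.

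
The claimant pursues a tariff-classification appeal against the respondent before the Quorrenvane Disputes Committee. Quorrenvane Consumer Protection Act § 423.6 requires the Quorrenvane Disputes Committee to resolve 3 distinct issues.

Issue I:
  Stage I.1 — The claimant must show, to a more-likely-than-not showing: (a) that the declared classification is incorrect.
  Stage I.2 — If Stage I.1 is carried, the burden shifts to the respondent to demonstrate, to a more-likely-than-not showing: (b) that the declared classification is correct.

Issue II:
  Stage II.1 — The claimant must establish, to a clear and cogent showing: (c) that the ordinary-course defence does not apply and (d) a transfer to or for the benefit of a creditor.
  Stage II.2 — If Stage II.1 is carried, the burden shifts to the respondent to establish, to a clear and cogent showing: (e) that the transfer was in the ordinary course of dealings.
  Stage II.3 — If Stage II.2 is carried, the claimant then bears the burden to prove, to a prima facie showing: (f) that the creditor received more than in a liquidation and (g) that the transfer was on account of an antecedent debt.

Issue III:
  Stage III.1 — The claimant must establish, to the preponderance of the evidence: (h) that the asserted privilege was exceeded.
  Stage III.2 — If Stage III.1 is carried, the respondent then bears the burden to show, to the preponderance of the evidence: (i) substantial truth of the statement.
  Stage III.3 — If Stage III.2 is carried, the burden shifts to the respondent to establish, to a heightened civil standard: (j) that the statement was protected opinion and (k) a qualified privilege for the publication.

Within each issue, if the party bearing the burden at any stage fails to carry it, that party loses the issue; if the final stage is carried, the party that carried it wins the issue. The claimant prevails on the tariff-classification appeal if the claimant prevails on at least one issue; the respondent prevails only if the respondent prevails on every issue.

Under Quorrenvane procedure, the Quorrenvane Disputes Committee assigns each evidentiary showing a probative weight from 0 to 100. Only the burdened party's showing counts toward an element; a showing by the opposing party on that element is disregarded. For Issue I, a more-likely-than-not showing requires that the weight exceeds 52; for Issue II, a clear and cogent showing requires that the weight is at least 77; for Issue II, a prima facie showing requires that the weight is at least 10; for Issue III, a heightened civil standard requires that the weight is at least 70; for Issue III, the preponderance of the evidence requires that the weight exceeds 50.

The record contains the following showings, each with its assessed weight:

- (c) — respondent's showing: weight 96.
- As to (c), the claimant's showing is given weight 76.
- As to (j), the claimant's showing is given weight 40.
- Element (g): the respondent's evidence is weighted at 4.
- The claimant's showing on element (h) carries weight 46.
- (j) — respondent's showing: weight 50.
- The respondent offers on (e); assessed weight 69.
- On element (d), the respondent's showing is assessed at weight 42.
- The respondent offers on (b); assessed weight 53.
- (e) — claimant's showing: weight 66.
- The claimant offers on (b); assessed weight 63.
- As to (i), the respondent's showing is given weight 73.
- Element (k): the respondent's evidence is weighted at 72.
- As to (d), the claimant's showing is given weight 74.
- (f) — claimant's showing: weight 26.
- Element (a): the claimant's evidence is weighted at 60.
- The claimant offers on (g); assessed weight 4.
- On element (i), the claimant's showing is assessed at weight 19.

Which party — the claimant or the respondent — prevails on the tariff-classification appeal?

respondent

— Issue I —
Stage I.1 (claimant, a more-likely-than-not showing, weight exceeds 52): (a) 60 > 52 — meets.
  Stage I.1 carried; the burden shifts to the respondent.
Stage I.2 (respondent, a more-likely-than-not showing, weight exceeds 52): (b) 53 (claimant's 63 disregarded) > 52 — meets.
  Stage I.2 carried; the final stage is satisfied.
All stages carried — the respondent prevails on this issue.
— Issue II —
Stage II.1 — burden on claimant; standard: a clear and cogent showing (weight is at least 77).
    (c): 76 (respondent's 96 disregarded) < 77 [not met]
    (d): 74 (respondent's 42 disregarded) < 77 [not met]
  Stage II.1 not carried; the claimant fails its burden.
So the respondent prevails on this issue.
— Issue III —
At Stage III.1 the claimant must meet the preponderance of the evidence (weight exceeds 50): on (h) the weight is 46, ≤ 50, so (h) does not meet the standard.
  The claimant does not carry Stage III.1.
The analysis ends at Stage III.1; the respondent prevails on this issue.
Per-issue: Issue I → respondent; Issue II → respondent; Issue III → respondent. The claimant must prevail on at least one issue; overall, the respondent prevails.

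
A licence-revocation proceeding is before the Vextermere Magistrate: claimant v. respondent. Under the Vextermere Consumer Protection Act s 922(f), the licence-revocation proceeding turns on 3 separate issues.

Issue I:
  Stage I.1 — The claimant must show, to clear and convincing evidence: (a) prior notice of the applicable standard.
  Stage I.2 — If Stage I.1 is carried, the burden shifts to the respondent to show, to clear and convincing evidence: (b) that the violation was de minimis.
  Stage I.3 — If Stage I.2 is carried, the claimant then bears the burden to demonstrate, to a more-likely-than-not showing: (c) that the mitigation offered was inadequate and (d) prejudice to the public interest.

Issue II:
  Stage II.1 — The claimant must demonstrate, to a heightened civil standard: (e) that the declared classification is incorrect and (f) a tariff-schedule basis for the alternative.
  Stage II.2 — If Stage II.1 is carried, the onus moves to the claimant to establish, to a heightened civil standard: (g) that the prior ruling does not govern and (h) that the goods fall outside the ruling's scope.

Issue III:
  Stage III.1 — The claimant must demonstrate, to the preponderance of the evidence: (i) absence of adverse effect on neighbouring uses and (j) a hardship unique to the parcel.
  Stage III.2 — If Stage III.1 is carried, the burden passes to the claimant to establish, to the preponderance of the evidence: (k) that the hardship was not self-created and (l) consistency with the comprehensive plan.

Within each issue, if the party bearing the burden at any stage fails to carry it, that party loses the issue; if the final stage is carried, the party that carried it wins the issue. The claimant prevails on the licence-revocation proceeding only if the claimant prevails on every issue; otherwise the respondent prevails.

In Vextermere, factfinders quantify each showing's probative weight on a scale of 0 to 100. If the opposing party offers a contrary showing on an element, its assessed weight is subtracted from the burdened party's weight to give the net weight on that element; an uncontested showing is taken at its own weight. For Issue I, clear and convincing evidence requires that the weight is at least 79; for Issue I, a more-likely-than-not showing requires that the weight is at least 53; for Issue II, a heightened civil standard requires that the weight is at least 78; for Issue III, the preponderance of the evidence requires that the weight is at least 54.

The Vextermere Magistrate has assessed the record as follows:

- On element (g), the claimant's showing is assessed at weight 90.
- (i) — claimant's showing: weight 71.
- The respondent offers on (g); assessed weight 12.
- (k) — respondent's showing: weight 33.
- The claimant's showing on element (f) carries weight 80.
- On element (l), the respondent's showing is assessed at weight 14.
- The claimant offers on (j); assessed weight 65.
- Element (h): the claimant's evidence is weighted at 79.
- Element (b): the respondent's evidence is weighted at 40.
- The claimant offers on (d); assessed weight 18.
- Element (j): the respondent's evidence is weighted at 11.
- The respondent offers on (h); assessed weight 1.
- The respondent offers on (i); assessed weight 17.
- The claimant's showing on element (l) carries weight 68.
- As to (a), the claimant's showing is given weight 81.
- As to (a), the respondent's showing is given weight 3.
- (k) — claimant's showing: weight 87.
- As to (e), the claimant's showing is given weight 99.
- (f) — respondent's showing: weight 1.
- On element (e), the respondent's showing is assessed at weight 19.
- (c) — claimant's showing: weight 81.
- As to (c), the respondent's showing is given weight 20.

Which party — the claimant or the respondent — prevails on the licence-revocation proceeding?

— Issue I —
Stage I.1 — burden on claimant; standard: clear and convincing evidence (weight is at least 79).
    (a): 81 − 3 = 78 < 79 [not met]
  Stage I.1 not carried; the claimant fails its burden.
The analysis ends at Stage I.1; the respondent prevails on this issue.
— Issue II —
Stage II.1 (claimant, a heightened civil standard, weight is at least 78): (e) net 99−19=80 ≥ 78 — meets; (f) net 80−1=79 ≥ 78 — meets.
  Stage II.1 carried; the burden remains with the claimant.
Stage II.2 (claimant, a heightened civil standard, weight is at least 78): (g) net 90−12=78 ≥ 78 — meets; (h) net 79−1=78 ≥ 78 — meets.
  Stage II.2 carried; the final stage is satisfied.
With every stage satisfied, the claimant prevails on this issue.
— Issue III —
At Stage III.1 the claimant must meet the preponderance of the evidence (weight is at least 54): on (i) the weight is 71 less the opposing 17 gives net 54, which does reach 54, so (i) meets the standard; on (j) the weight is 65 less the opposing 11 gives net 54, which does reach 54, so (j) meets the standard.
  All elements met. The claimant retains the burden for Stage III.2.
At Stage III.2 the claimant must meet the preponderance of the evidence (weight is at least 54): on (k) the weight is 87 less the opposing 33 gives net 54, ≥ 54, so (k) meets the standard; on (l) the weight is 68 less the opposing 14 gives net 54, which does reach 54, so (l) meets the standard.
  Stage III.2 carried; the final stage is satisfied.
Every stage carried; the claimant prevails on this issue.
Per-issue: Issue I → respondent; Issue II → claimant; Issue III → claimant. The claimant must prevail on every issue; overall, the respondent prevails.

respondent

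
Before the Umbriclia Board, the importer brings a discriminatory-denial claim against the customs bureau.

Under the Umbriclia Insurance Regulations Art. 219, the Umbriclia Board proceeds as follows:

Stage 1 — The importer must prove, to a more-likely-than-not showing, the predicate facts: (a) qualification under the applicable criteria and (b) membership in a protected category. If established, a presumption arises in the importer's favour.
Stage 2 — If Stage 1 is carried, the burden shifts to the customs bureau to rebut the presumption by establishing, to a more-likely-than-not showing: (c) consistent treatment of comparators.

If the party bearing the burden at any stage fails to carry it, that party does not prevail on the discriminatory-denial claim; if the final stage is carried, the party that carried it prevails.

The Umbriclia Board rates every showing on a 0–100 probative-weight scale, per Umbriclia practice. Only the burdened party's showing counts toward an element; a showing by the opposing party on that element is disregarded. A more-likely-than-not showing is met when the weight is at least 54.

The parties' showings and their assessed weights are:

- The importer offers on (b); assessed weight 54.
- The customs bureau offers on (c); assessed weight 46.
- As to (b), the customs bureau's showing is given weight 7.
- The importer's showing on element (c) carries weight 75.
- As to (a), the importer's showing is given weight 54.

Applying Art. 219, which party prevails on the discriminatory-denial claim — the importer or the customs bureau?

Stage 1 (importer, a more-likely-than-not showing, weight is at least 54): (a) 54 ≥ 54 — meets; (b) 54 (customs bureau's 7 disregarded) ≥ 54 — meets.
  The importer carries Stage 1; the customs bureau now bears the burden.
Stage 2 (customs bureau, a more-likely-than-not showing, weight is at least 54): (c) 46 (importer's 75 disregarded) < 54 — fails.
  The customs bureau does not carry Stage 2.
So the importer prevails.

importer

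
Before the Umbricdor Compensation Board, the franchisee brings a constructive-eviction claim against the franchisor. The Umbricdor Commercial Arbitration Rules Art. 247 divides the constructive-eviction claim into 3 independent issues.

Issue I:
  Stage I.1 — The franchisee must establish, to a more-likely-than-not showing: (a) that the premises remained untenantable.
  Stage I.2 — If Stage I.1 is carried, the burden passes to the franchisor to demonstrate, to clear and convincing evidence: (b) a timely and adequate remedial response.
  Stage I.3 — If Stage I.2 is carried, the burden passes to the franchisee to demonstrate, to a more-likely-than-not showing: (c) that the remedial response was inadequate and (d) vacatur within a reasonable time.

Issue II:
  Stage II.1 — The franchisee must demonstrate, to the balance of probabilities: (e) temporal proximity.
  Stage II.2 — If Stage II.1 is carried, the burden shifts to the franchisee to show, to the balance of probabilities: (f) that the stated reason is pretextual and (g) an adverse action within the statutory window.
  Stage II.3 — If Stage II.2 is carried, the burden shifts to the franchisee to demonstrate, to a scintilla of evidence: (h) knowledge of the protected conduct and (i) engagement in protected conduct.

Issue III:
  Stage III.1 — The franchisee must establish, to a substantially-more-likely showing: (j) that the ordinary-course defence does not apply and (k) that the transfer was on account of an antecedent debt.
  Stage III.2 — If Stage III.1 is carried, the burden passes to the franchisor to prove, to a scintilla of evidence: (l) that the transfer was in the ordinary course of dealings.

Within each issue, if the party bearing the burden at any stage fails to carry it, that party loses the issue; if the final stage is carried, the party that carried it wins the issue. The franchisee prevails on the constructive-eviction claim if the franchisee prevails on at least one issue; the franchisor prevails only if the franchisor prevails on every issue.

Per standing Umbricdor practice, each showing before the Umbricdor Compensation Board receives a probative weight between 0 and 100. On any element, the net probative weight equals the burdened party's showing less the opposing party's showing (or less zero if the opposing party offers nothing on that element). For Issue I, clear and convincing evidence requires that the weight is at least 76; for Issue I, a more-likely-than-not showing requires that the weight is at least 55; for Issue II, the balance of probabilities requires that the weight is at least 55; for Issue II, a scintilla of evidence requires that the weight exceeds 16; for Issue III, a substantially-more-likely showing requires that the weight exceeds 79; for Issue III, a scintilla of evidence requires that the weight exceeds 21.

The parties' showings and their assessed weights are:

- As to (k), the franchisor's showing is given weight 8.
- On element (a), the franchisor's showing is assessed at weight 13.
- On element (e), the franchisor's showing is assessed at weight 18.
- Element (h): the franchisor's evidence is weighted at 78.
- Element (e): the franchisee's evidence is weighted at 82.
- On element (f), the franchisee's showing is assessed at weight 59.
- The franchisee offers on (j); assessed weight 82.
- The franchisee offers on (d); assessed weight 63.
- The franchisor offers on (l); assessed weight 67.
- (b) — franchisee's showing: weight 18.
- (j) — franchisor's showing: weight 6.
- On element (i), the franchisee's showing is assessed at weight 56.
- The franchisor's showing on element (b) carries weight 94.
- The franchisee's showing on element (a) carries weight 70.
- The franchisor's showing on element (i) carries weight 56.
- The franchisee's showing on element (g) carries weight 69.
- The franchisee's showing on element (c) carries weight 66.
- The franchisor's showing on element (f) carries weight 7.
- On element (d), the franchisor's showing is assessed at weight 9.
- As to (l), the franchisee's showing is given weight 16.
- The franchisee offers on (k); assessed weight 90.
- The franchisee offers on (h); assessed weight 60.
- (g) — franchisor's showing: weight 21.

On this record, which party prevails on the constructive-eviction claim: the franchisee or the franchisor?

— Issue I —
Stage I.1 — burden on franchisee; standard: a more-likely-than-not showing (weight is at least 55).
    (a): 70 − 13 = 57 ≥ 55 [met]
  All elements met. The burden passes to the franchisor.
Stage I.2 — burden on franchisor; standard: clear and convincing evidence (weight is at least 76).
    (b): 94 − 18 = 76 ≥ 76 [met]
  Stage I.2 is satisfied; the onus moves to the franchisee.
Stage I.3 — burden on franchisee; standard: a more-likely-than-not showing (weight is at least 55).
    (c): 66 ≥ 55 [met]
    (d): 63 − 9 = 54 < 55 [not met]
  Not every element is met, so the franchisee fails to carry Stage I.3.
The franchisor prevails on this issue.
— Issue II —
Stage II.1 — burden on franchisee; standard: the balance of probabilities (weight is at least 55).
    (e): 82 − 18 = 64 ≥ 55 [met]
  Stage II.1 carried; the burden remains with the franchisee.
Stage II.2 — burden on franchisee; standard: the balance of probabilities (weight is at least 55).
    (f): 59 − 7 = 52 < 55 [not met]
    (g): 69 − 21 = 48 < 55 [not met]
  Not every element is met, so the franchisee fails to carry Stage II.2.
The franchisor prevails on this issue.
— Issue III —
Stage III.1 — burden on franchisee; standard: a substantially-more-likely showing (weight exceeds 79).
    (j): 82 − 6 = 76 ≤ 79 [not met]
    (k): 90 − 8 = 82 > 79 [met]
  The franchisee does not carry Stage III.1.
The analysis ends at Stage III.1; the franchisor prevails on this issue.
Per-issue: Issue I → franchisor; Issue II → franchisor; Issue III → franchisor. The franchisee must prevail on at least one issue; overall, the franchisor prevails.

franchisor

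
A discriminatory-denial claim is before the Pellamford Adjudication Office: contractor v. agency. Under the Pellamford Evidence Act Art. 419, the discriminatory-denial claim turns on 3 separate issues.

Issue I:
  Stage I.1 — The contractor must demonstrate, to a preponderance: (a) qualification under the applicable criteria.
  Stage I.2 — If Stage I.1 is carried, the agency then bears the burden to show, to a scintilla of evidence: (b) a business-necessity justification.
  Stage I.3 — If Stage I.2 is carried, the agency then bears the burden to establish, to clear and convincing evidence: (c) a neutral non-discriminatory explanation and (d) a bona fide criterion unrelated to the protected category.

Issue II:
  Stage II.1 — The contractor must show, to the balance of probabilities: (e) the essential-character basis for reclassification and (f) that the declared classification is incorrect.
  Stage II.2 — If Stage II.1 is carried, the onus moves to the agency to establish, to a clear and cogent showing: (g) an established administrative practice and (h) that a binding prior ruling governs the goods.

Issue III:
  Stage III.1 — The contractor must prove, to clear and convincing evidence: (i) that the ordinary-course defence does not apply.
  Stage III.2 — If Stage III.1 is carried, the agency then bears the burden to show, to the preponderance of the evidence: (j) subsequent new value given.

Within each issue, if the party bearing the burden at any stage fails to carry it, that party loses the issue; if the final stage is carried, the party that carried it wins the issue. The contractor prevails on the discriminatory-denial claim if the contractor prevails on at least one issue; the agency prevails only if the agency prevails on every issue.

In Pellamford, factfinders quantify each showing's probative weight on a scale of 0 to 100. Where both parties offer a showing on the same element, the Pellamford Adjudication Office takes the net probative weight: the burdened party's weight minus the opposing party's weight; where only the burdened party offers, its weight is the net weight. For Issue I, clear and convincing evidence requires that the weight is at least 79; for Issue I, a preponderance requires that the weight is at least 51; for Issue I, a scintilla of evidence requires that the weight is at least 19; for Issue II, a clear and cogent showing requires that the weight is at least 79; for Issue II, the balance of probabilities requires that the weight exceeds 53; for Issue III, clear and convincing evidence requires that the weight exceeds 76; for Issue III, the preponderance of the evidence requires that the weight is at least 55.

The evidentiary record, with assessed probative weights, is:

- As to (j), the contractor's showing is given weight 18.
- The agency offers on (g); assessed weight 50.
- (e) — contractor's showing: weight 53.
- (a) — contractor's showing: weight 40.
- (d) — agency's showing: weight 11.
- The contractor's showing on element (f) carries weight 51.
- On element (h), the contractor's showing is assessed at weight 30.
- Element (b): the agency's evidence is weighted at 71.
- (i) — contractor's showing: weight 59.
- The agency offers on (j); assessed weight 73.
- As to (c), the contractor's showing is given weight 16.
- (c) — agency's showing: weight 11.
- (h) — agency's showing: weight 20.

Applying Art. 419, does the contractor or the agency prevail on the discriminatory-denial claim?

— Issue I —
Stage I.1 — burden on contractor; standard: a preponderance (weight is at least 51).
    (a): 40 < 51 [not met]
  Not every element is met, so the contractor fails to carry Stage I.1.
The analysis ends at Stage I.1; the agency prevails on this issue.
— Issue II —
Stage II.1 — burden on contractor; standard: the balance of probabilities (weight exceeds 53).
    (e): 53 ≤ 53 [not met]
    (f): 51 ≤ 53 [not met]
  Not every element is met, so the contractor fails to carry Stage II.1.
The agency prevails on this issue.
— Issue III —
At Stage III.1 the contractor must meet clear and convincing evidence (weight exceeds 76): on (i) the weight is 59, ≤ 76, so (i) does not meet the standard.
  The contractor does not carry Stage III.1.
The agency prevails on this issue.
Per-issue: Issue I → agency; Issue II → agency; Issue III → agency. The contractor must prevail on at least one issue; overall, the agency prevails.

agency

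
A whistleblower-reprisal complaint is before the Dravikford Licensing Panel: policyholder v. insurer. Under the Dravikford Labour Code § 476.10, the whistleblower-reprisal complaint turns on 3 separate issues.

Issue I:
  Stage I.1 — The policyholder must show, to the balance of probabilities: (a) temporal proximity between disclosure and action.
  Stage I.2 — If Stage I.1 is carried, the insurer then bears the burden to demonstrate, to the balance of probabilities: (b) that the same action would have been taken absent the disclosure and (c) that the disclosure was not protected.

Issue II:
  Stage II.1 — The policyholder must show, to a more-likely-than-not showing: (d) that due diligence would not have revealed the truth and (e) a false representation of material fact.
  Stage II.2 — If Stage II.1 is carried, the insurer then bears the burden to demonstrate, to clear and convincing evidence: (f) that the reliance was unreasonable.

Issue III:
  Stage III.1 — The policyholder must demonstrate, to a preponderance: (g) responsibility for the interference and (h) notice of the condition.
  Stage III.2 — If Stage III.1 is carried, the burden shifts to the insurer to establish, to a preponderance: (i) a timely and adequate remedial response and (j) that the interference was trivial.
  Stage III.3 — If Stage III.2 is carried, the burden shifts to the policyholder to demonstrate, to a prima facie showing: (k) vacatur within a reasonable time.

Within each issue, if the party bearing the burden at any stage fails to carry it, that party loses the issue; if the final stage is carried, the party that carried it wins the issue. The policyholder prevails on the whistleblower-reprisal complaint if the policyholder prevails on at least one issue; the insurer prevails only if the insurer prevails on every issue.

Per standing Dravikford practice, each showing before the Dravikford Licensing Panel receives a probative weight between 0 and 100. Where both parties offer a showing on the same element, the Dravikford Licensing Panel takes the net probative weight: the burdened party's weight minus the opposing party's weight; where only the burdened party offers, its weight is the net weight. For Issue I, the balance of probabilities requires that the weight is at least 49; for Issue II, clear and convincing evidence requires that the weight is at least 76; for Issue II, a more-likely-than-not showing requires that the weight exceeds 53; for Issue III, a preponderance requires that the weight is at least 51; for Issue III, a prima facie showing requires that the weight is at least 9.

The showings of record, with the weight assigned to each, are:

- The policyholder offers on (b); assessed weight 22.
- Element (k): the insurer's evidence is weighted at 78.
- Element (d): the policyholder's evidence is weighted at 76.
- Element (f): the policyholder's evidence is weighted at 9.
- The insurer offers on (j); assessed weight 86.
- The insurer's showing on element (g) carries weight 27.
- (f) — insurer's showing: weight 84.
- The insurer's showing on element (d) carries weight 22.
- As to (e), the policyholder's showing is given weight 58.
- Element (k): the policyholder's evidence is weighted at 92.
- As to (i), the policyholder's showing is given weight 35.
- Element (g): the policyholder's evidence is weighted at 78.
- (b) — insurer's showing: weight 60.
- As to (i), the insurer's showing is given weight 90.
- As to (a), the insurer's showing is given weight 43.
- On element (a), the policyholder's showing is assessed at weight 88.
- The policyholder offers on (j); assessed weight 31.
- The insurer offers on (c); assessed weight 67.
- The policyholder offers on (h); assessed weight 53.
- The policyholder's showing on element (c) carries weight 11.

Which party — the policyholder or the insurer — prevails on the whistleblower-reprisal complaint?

policyholder

— Issue I —
Stage I.1 — burden on policyholder; standard: the balance of probabilities (weight is at least 49).
    (a): 88 − 43 = 45 < 49 [not met]
  Stage I.1 not carried; the policyholder fails its burden.
So the insurer prevails on this issue.
— Issue II —
At Stage II.1 the policyholder must meet a more-likely-than-not showing (weight exceeds 53): on (d) the weight is 76 less the opposing 22 gives net 54, which does exceed 53, so (d) meets the standard; on (e) the weight is 58, > 53, so (e) meets the standard.
  Stage II.1 is satisfied; the onus moves to the insurer.
At Stage II.2 the insurer must meet clear and convincing evidence (weight is at least 76): on (f) the weight is 84 less the opposing 9 gives net 75, < 76, so (f) does not meet the standard.
  Not every element is met, so the insurer fails to carry Stage II.2.
The policyholder prevails on this issue.
— Issue III —
Stage III.1 — burden on policyholder; standard: a preponderance (weight is at least 51).
    (g): 78 − 27 = 51 ≥ 51 [met]
    (h): 53 ≥ 51 [met]
  The policyholder carries Stage III.1; the insurer now bears the burden.
Stage III.2 — burden on insurer; standard: a preponderance (weight is at least 51).
    (i): 90 − 35 = 55 ≥ 51 [met]
    (j): 86 − 31 = 55 ≥ 51 [met]
  The insurer carries Stage III.2; the policyholder now bears the burden.
Stage III.3 — burden on policyholder; standard: a prima facie showing (weight is at least 9).
    (k): 92 − 78 = 14 ≥ 9 [met]
  The policyholder carries the last stage.
Every stage carried; the policyholder prevails on this issue.
Per-issue: Issue I → insurer; Issue II → policyholder; Issue III → policyholder. The policyholder must prevail on at least one issue; overall, the policyholder prevails.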